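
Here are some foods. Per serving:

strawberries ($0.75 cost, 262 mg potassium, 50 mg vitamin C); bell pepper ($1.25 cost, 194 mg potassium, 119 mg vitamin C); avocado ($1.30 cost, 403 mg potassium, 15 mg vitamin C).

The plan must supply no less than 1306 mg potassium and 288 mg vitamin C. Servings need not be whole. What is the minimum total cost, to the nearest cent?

$4.07

strawberries only: max(1306/262, 288/50) = 5.76 servings → $4.32.
bell pepper only: max(1306/194, 288/119) = 6.732 servings → $8.41.
avocado only: max(1306/403, 288/15) = 19.2 servings → $24.96.
strawberries + bell pepper with both tight: 4.635 servings and 0.4729 servings → $4.07.
strawberries + avocado with both targets exact would need a negative amount; discard.
bell pepper + avocado with both tight: 2.142 servings and 2.21 servings → $5.55.
Cheapest feasible corner: $4.07.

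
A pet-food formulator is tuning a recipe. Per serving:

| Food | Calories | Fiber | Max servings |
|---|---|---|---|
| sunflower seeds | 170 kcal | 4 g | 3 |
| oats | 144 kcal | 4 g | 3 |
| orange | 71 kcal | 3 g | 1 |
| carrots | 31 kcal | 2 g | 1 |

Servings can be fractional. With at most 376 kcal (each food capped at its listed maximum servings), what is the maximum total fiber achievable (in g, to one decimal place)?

12.6 g

Fiber per kcal: carrots 0.06452, orange 0.04225, oats 0.02778, sunflower seeds 0.02353.
Take 1 serving of carrots: uses 31 kcal, +2.0 g fiber (running total 2.0 g).
Take 1 serving of orange: uses 71 kcal, +3.0 g fiber (running total 5.0 g).
Take 1.903 servings of oats: uses 274 kcal, +7.6 g fiber (running total 12.6 g).
Greedy by best ratio exhausts the calories allowance optimally: 12.6 g.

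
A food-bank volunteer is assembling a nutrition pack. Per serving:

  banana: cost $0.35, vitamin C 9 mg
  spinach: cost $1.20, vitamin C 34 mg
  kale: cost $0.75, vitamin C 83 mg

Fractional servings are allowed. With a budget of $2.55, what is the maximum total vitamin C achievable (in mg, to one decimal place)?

282.2 mg

Vitamin C per dollar: kale 110.7, spinach 28.33, banana 25.71.
With no serving limits, spend the whole cost allowance on kale: $2.55 / $0.75 × 83 mg = 282.2 mg.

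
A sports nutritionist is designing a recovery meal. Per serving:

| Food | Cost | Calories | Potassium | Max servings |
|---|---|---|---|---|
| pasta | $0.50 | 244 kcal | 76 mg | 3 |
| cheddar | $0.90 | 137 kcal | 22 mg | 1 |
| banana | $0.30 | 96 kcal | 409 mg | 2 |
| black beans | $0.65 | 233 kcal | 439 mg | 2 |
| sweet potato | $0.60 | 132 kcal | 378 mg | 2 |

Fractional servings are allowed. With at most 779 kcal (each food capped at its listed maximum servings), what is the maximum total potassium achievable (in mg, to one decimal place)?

2182.6 mg

Potassium per kcal: banana 4.26, sweet potato 2.864, black beans 1.884, pasta 0.3115, cheddar 0.1606.
Take 2 servings of banana: uses 192 kcal, +818.0 mg potassium (running total 818.0 mg).
Take 2 servings of sweet potato: uses 264 kcal, +756.0 mg potassium (running total 1574.0 mg).
Take 1.386 servings of black beans: uses 323 kcal, +608.6 mg potassium (running total 2182.6 mg).
Greedy by best ratio exhausts the calories allowance optimally: 2182.6 mg.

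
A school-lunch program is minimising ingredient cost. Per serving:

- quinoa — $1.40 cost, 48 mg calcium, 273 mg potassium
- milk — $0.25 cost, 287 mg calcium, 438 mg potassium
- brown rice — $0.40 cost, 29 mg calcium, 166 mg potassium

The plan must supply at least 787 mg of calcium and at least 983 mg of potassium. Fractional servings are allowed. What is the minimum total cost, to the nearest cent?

$0.69

Two binding constraints pin down two serving amounts, so the optimal mix uses at most two foods. The candidates are each food alone (scaled to the tighter of calcium/potassium) and each pair with both constraints tight.
quinoa only: max(787/48, 983/273) = 16.4 servings → $22.95.
milk only: max(787/287, 983/438) = 2.742 servings → $0.69.
brown rice only: max(787/29, 983/166) = 27.14 servings → $10.86.
quinoa + milk: intersection lies outside the first quadrant.
quinoa + brown rice: intersection lies outside the first quadrant.
milk + brown rice: intersection lies outside the first quadrant.
Cheapest feasible corner: $0.69.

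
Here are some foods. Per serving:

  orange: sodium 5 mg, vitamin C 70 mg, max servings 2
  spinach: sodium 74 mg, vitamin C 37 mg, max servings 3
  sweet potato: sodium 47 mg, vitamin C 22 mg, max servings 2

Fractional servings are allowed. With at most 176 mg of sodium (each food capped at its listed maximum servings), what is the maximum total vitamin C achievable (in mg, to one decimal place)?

Vitamin C per mg sodium: orange 14, spinach 0.5, sweet potato 0.4681.
Take 2 servings of orange: uses 10 mg sodium, +140.0 mg vitamin C (running total 140.0 mg).
Take 2.243 servings of spinach: uses 166 mg sodium, +83.0 mg vitamin C (running total 223.0 mg).
Greedy by best ratio exhausts the sodium allowance optimally: 223.0 mg.

223.0 mg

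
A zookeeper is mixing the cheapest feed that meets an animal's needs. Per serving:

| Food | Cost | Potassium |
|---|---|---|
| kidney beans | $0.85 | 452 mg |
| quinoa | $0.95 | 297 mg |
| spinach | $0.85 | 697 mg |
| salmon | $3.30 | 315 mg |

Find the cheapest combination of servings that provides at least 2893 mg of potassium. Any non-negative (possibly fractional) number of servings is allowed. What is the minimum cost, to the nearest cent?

Cost per mg of potassium: spinach $0.0012, kidney beans $0.0019, quinoa $0.0032, salmon $0.0105.
With no serving limits, use only spinach: 2893 mg / 697 mg = 4.151 servings × $0.85 = $3.53.

$3.53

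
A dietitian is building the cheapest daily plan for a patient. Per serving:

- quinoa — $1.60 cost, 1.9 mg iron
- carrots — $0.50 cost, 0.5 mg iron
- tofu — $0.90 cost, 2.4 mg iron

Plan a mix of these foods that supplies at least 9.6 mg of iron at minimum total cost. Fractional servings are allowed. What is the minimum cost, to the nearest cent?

$3.60

Cost per mg of iron: tofu $0.3750, quinoa $0.8421, carrots $1.0000.
With no serving limits, use only tofu: 9.6 mg / 2.4 mg = 4 servings × $0.90 = $3.60.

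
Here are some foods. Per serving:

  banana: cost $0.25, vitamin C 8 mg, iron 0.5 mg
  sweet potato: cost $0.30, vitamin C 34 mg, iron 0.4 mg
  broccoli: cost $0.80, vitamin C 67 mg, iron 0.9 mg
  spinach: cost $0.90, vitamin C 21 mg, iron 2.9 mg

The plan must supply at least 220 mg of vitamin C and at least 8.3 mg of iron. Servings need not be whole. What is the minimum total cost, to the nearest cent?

$3.48

Two binding constraints pin down two serving amounts, so the optimal mix uses at most two foods. The candidates are each food alone (scaled to the tighter of vitamin C/iron) and each pair with both constraints tight.
banana only: max(220/8, 8.3/0.5) = 27.5 servings → $6.88.
sweet potato only: max(220/34, 8.3/0.4) = 20.75 servings → $6.22.
broccoli only: max(220/67, 8.3/0.9) = 9.222 servings → $7.38.
spinach only: max(220/21, 8.3/2.9) = 10.48 servings → $9.43.
banana + sweet potato with both tight: 14.07 servings and 3.159 servings → $4.47.
banana + broccoli with both tight: 13.62 servings and 1.658 servings → $4.73.
banana + spinach: the both-tight solution has a negative serving — not a feasible corner.
sweet potato + broccoli: the both-tight solution has a negative serving — not a feasible corner.
sweet potato + spinach with both tight: 5.141 servings and 2.153 servings → $3.48.
broccoli + spinach with both tight: 2.644 servings and 2.042 servings → $3.95.
So the least-cost plan costs $3.48.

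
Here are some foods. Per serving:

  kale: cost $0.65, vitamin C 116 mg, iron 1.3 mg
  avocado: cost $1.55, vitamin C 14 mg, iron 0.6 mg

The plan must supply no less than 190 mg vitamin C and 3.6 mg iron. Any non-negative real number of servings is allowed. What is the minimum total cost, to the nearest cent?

$1.80

This is a tiny linear program; its minimum lies at a vertex of the feasible set. List the vertices and price them.
kale only: max(190/116, 3.6/1.3) = 2.769 servings → $1.80.
avocado only: max(190/14, 3.6/0.6) = 13.57 servings → $21.04.
kale + avocado with both tight: 1.237 servings and 3.319 servings → $5.95.
The minimum over all feasible corners is $1.80.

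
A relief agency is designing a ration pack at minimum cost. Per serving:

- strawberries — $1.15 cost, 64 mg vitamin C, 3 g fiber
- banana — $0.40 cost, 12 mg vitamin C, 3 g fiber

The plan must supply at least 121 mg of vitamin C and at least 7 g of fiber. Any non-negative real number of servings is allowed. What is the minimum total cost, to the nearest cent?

$2.27

strawberries only: max(121/64, 7/3) = 2.333 servings → $2.68.
banana only: max(121/12, 7/3) = 10.08 servings → $4.03.
strawberries + banana with both tight: 1.788 servings and 0.5449 servings → $2.27.
The minimum over all feasible corners is $2.27.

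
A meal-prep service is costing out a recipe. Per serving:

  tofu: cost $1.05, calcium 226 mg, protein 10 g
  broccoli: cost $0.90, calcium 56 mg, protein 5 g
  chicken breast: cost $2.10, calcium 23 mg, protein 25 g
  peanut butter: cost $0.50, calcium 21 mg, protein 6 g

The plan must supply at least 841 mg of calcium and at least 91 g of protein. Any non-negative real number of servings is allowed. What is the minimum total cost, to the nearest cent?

Two binding constraints pin down two serving amounts, so the optimal mix uses at most two foods. The candidates are each food alone (scaled to the tighter of calcium/protein) and each pair with both constraints tight.
tofu only: max(841/226, 91/10) = 9.1 servings → $9.55.
broccoli only: max(841/56, 91/5) = 18.2 servings → $16.38.
chicken breast only: max(841/23, 91/25) = 36.57 servings → $76.79.
peanut butter only: max(841/21, 91/6) = 40.05 servings → $20.02.
tofu + broccoli: the both-tight solution has a negative serving — not a feasible corner.
tofu + chicken breast with both tight: 3.493 servings and 2.243 servings → $8.38.
tofu + peanut butter with both tight: 2.736 servings and 10.61 servings → $8.18.
broccoli + chicken breast with both tight: 14.73 servings and 0.6934 servings → $14.72.
broccoli + peanut butter with both tight: 13.57 servings and 3.857 servings → $14.14.
chicken breast + peanut butter with both targets exact would need a negative amount; discard.
The minimum over all feasible corners is $8.18.

$8.18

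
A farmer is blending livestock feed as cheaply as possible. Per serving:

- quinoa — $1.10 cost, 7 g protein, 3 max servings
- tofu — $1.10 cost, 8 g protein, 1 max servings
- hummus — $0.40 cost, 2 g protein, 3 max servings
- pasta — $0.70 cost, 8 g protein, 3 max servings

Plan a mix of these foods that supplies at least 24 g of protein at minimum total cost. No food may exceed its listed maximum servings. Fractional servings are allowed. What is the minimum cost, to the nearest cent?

Cost per g of protein: pasta $0.0875, tofu $0.1375, quinoa $0.1571, hummus $0.2000.
Take 3 servings of pasta: +24.0 g protein for $2.10 (total $2.10, still need 0.0 g).
Filling from the cheapest source first is optimal under one linear minimum: $2.10.

$2.10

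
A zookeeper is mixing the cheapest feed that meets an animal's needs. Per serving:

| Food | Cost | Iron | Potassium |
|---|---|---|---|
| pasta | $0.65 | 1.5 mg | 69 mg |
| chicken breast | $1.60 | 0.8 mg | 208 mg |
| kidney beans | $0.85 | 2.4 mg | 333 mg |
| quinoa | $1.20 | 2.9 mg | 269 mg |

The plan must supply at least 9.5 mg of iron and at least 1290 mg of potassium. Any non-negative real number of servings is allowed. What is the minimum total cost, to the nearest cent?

An LP optimum is at a vertex; with two nutrient constraints at most two foods are used. Check each candidate.
pasta only: max(9.5/1.5, 1290/69) = 18.7 servings → $12.15.
chicken breast only: max(9.5/0.8, 1290/208) = 11.88 servings → $19.00.
kidney beans only: max(9.5/2.4, 1290/333) = 3.958 servings → $3.36.
quinoa only: max(9.5/2.9, 1290/269) = 4.796 servings → $5.75.
pasta + chicken breast with both tight: 3.676 servings and 4.982 servings → $10.36.
pasta + kidney beans with both tight: 0.2022 servings and 3.832 servings → $3.39.
pasta + quinoa: the both-tight solution has a negative serving — not a feasible corner.
chicken breast + kidney beans with both targets exact would need a negative amount; discard.
chicken breast + quinoa with both tight: 3.055 servings and 2.433 servings → $7.81.
kidney beans + quinoa with both tight: 3.704 servings and 0.2109 servings → $3.40.
So the least-cost plan costs $3.36.

$3.36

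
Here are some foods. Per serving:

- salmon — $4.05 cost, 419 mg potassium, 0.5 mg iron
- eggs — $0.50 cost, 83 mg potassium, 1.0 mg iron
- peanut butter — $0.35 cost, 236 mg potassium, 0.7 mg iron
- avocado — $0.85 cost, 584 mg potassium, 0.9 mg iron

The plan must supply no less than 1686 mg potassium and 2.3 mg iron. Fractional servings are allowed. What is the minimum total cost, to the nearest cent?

$2.45

Compare the cost at each extreme point of the feasible region.
salmon only: max(1686/419, 2.3/0.5) = 4.6 servings → $18.63.
eggs only: max(1686/83, 2.3/1.0) = 20.31 servings → $10.16.
peanut butter only: max(1686/236, 2.3/0.7) = 7.144 servings → $2.50.
avocado only: max(1686/584, 2.3/0.9) = 2.887 servings → $2.45.
salmon + eggs with both tight: 3.961 servings and 0.3197 servings → $16.20.
salmon + peanut butter with both tight: 3.636 servings and 0.6885 servings → $14.97.
salmon + avocado with both tight: 2.047 servings and 1.418 servings → $9.50.
eggs + peanut butter: intersection lies outside the first quadrant.
eggs + avocado with both targets exact would need a negative amount; discard.
peanut butter + avocado: intersection lies outside the first quadrant.
Cheapest feasible corner: $2.45.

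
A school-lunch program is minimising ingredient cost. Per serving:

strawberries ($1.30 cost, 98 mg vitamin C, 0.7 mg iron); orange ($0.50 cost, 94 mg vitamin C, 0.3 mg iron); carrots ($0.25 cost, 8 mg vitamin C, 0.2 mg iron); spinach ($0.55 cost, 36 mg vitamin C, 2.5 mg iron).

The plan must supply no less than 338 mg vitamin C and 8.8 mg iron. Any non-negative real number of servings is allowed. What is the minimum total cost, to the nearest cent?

Two binding constraints pin down two serving amounts, so the optimal mix uses at most two foods. The candidates are each food alone (scaled to the tighter of vitamin C/iron) and each pair with both constraints tight.
strawberries only: max(338/98, 8.8/0.7) = 12.57 servings → $16.34.
orange only: max(338/94, 8.8/0.3) = 29.33 servings → $14.67.
carrots only: max(338/8, 8.8/0.2) = 44 servings → $11.00.
spinach only: max(338/36, 8.8/2.5) = 9.389 servings → $5.16.
strawberries + orange with both targets exact would need a negative amount; discard.
strawberries + carrots with both targets exact would need a negative amount; discard.
strawberries + spinach with both tight: 2.403 servings and 2.847 servings → $4.69.
orange + carrots: the both-tight solution has a negative serving — not a feasible corner.
orange + spinach with both tight: 2.356 servings and 3.237 servings → $2.96.
carrots + spinach with both tight: 41.27 servings and 0.2188 servings → $10.44.
So the least-cost plan costs $2.96.

$2.96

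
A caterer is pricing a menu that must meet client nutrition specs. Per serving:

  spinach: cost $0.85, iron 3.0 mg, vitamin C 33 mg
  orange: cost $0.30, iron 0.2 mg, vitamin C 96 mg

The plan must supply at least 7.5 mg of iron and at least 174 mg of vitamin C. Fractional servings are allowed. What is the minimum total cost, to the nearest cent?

An LP optimum is at a vertex; with two nutrient constraints at most two foods are used. Check each candidate.
spinach only: max(7.5/3.0, 174/33) = 5.273 servings → $4.48.
orange only: max(7.5/0.2, 174/96) = 37.5 servings → $11.25.
spinach + orange with both tight: 2.435 servings and 0.9755 servings → $2.36.
So the least-cost plan costs $2.36.

$2.36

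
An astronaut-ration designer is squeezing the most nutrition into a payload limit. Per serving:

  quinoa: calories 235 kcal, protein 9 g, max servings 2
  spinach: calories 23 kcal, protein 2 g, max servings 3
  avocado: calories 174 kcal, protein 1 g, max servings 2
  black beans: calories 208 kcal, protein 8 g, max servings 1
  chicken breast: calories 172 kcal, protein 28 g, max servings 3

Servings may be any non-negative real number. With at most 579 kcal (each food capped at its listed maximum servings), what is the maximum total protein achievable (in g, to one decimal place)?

89.5 g

Protein per kcal: chicken breast 0.1628, spinach 0.08696, black beans 0.03846, quinoa 0.0383, avocado 0.005747.
Take 3 servings of chicken breast: uses 516 kcal, +84.0 g protein (running total 84.0 g).
Take 2.739 servings of spinach: uses 63 kcal, +5.5 g protein (running total 89.5 g).
Greedy by best ratio exhausts the calories allowance optimally: 89.5 g.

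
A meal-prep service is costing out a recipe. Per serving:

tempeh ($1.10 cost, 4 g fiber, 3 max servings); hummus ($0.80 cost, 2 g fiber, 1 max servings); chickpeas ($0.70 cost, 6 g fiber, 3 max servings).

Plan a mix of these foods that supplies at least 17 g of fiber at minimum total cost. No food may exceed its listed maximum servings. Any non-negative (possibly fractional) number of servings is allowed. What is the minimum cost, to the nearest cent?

$1.98

Cost per g of fiber: chickpeas $0.1167, tempeh $0.2750, hummus $0.4000.
Take 2.833 servings of chickpeas: +17.0 g fiber for $1.98 (total $1.98, still need 0.0 g).
Greedy by cheapest-per-g is optimal for a single linear constraint, so the minimum cost is $1.98.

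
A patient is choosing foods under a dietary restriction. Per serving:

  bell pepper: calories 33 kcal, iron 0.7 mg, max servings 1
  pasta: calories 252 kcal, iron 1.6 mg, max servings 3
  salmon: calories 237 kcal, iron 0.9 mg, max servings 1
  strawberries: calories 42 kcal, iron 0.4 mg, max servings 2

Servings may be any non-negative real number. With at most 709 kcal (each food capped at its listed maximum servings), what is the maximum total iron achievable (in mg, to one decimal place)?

5.3 mg

Iron per kcal: bell pepper 0.02121, strawberries 0.009524, pasta 0.006349, salmon 0.003797.
Take 1 serving of bell pepper: uses 33 kcal, +0.7 mg iron (running total 0.7 mg).
Take 2 servings of strawberries: uses 84 kcal, +0.8 mg iron (running total 1.5 mg).
Take 2.349 servings of pasta: uses 592 kcal, +3.8 mg iron (running total 5.3 mg).
Filling greedily by iron-per-kcal is optimal for one linear limit, giving 5.3 mg.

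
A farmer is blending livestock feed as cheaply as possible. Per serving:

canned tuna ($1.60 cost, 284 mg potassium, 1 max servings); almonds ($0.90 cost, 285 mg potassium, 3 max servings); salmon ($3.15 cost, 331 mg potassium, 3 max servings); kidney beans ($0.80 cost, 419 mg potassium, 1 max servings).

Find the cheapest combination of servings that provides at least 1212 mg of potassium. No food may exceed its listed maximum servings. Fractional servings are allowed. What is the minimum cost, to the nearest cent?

Cost per mg of potassium: kidney beans $0.0019, almonds $0.0032, canned tuna $0.0056, salmon $0.0095.
Take 1 serving of kidney beans: +419.0 mg potassium for $0.80 (total $0.80, still need 793.0 mg).
Take 2.782 servings of almonds: +793.0 mg potassium for $2.50 (total $3.30, still need 0.0 mg).
Filling from the cheapest source first is optimal under one linear minimum: $3.30.

$3.30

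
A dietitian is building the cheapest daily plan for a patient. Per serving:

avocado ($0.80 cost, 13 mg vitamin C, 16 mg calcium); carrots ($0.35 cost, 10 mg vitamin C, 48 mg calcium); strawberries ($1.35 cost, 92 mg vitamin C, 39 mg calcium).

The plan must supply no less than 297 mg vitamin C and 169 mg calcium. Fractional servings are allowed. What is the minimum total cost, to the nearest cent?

$4.56

An LP optimum is at a vertex; with two nutrient constraints at most two foods are used. Check each candidate.
avocado only: max(297/13, 169/16) = 22.85 servings → $18.28.
carrots only: max(297/10, 169/48) = 29.7 servings → $10.39.
strawberries only: max(297/92, 169/39) = 4.333 servings → $5.85.
avocado + carrots: intersection lies outside the first quadrant.
avocado + strawberries with both tight: 4.109 servings and 2.648 servings → $6.86.
carrots + strawberries with both tight: 0.9848 servings and 3.121 servings → $4.56.
The minimum over all feasible corners is $4.56.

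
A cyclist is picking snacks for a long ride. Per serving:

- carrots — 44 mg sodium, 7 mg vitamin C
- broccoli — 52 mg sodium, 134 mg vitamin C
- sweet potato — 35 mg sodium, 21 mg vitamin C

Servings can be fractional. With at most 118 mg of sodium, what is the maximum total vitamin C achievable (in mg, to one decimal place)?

Vitamin C per mg sodium: broccoli 2.577, sweet potato 0.6, carrots 0.1591.
With no serving limits, spend the whole sodium allowance on broccoli: 118 mg / 52 mg × 134 mg = 304.1 mg.

304.1 mg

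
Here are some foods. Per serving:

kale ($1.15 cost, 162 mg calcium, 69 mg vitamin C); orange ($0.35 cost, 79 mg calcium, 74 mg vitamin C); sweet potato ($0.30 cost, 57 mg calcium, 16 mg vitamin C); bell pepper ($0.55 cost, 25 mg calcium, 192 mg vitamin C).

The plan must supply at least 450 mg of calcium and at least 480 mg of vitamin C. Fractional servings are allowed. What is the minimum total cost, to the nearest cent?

$2.15

Two binding constraints pin down two serving amounts, so the optimal mix uses at most two foods. The candidates are each food alone (scaled to the tighter of calcium/vitamin C) and each pair with both constraints tight.
kale only: max(450/162, 480/69) = 6.957 servings → $8.00.
orange only: max(450/79, 480/74) = 6.486 servings → $2.27.
sweet potato only: max(450/57, 480/16) = 30 servings → $9.00.
bell pepper only: max(450/25, 480/192) = 18 servings → $9.90.
kale + orange: intersection lies outside the first quadrant.
kale + sweet potato: intersection lies outside the first quadrant.
kale + bell pepper with both tight: 2.532 servings and 1.59 servings → $3.79.
orange + sweet potato: intersection lies outside the first quadrant.
orange + bell pepper with both tight: 5.586 servings and 0.3469 servings → $2.15.
sweet potato + bell pepper with both tight: 7.056 servings and 1.912 servings → $3.17.
Cheapest feasible corner: $2.15.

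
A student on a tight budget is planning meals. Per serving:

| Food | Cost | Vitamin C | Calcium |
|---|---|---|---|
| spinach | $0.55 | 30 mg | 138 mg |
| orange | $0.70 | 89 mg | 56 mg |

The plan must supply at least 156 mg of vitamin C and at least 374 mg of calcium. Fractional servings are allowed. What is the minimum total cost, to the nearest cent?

spinach only: max(156/30, 374/138) = 5.2 servings → $2.86.
orange only: max(156/89, 374/56) = 6.679 servings → $4.67.
spinach + orange with both tight: 2.316 servings and 0.9723 servings → $1.95.
Cheapest feasible corner: $1.95.

$1.95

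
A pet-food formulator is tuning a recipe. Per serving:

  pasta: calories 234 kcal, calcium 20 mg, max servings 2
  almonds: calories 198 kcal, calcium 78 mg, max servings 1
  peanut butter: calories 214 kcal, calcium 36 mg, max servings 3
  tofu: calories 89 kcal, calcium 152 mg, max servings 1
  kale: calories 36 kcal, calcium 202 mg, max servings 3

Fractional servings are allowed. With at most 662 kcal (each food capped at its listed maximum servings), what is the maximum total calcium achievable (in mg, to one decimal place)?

880.9 mg

Calcium per kcal: kale 5.611, tofu 1.708, almonds 0.3939, peanut butter 0.1682, pasta 0.08547.
Take 3 servings of kale: uses 108 kcal, +606.0 mg calcium (running total 606.0 mg).
Take 1 serving of tofu: uses 89 kcal, +152.0 mg calcium (running total 758.0 mg).
Take 1 serving of almonds: uses 198 kcal, +78.0 mg calcium (running total 836.0 mg).
Take 1.248 servings of peanut butter: uses 267 kcal, +44.9 mg calcium (running total 880.9 mg).
Greedy by best ratio exhausts the calories allowance optimally: 880.9 mg.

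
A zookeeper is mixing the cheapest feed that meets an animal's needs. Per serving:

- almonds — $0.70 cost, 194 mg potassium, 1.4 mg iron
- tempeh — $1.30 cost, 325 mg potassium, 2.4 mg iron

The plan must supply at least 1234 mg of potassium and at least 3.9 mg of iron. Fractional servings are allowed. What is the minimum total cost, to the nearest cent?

For a min-cost LP with two ≥-constraints, a basic feasible solution has at most two positive variables.
almonds only: max(1234/194, 3.9/1.4) = 6.361 servings → $4.45.
tempeh only: max(1234/325, 3.9/2.4) = 3.797 servings → $4.94.
almonds + tempeh: intersection lies outside the first quadrant.
Cheapest feasible corner: $4.45.

$4.45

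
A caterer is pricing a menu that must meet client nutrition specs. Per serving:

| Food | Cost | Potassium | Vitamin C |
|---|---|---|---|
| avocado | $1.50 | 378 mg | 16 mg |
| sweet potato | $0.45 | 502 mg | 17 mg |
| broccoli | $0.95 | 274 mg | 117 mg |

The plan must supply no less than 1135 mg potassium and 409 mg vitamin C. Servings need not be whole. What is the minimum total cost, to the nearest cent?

$3.44

Two binding constraints pin down two serving amounts, so the optimal mix uses at most two foods. The candidates are each food alone (scaled to the tighter of potassium/vitamin C) and each pair with both constraints tight.
avocado only: max(1135/378, 409/16) = 25.56 servings → $38.34.
sweet potato only: max(1135/502, 409/17) = 24.06 servings → $10.83.
broccoli only: max(1135/274, 409/117) = 4.142 servings → $3.94.
avocado + sweet potato: intersection lies outside the first quadrant.
avocado + broccoli with both tight: 0.5203 servings and 3.425 servings → $4.03.
sweet potato + broccoli with both tight: 0.3833 servings and 3.44 servings → $3.44.
Cheapest feasible corner: $3.44.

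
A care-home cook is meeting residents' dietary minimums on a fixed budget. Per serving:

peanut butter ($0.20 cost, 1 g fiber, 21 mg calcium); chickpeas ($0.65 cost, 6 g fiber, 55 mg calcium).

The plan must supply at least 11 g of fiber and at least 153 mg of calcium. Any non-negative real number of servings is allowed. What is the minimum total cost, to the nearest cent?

The cheapest plan sits at a corner of the feasible region — with two constraints it uses at most two foods.
peanut butter only: max(11/1, 153/21) = 11 servings → $2.20.
chickpeas only: max(11/6, 153/55) = 2.782 servings → $1.81.
peanut butter + chickpeas with both tight: 4.408 servings and 1.099 servings → $1.60.
The minimum over all feasible corners is $1.60.

$1.60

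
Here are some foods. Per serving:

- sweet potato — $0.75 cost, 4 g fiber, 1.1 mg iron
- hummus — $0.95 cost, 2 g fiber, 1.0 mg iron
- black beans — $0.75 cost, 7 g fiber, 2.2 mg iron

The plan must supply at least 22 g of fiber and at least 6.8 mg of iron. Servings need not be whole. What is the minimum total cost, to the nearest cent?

$2.36

sweet potato only: max(22/4, 6.8/1.1) = 6.182 servings → $4.64.
hummus only: max(22/2, 6.8/1.0) = 11 servings → $10.45.
black beans only: max(22/7, 6.8/2.2) = 3.143 servings → $2.36.
sweet potato + hummus with both tight: 4.667 servings and 1.667 servings → $5.08.
sweet potato + black beans with both tight: 0.7273 servings and 2.727 servings → $2.59.
hummus + black beans: the both-tight solution has a negative serving — not a feasible corner.
The minimum over all feasible corners is $2.36.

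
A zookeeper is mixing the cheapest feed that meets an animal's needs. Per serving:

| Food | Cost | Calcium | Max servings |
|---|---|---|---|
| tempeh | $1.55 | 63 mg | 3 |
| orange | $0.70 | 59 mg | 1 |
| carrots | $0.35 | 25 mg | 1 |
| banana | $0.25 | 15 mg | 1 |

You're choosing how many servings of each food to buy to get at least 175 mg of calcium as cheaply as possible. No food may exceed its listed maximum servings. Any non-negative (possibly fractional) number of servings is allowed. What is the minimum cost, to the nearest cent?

Cost per mg of calcium: orange $0.0119, carrots $0.0140, banana $0.0167, tempeh $0.0246.
Take 1 serving of orange: +59.0 mg calcium for $0.70 (total $0.70, still need 116.0 mg).
Take 1 serving of carrots: +25.0 mg calcium for $0.35 (total $1.05, still need 91.0 mg).
Take 1 serving of banana: +15.0 mg calcium for $0.25 (total $1.30, still need 76.0 mg).
Take 1.206 servings of tempeh: +76.0 mg calcium for $1.87 (total $3.17, still need 0.0 mg).
Greedy by cheapest-per-mg is optimal for a single linear constraint, so the minimum cost is $3.17.

$3.17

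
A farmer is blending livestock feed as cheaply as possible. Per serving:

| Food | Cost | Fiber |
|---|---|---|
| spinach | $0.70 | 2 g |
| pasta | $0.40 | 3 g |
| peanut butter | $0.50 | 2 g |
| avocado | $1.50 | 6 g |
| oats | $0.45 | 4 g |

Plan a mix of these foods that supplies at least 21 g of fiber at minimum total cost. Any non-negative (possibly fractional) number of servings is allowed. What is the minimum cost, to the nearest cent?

$2.36

Cost per g of fiber: oats $0.1125, pasta $0.1333, peanut butter $0.2500, avocado $0.2500, spinach $0.3500.
With no serving limits, use only oats: 21 g / 4 g = 5.25 servings × $0.45 = $2.36.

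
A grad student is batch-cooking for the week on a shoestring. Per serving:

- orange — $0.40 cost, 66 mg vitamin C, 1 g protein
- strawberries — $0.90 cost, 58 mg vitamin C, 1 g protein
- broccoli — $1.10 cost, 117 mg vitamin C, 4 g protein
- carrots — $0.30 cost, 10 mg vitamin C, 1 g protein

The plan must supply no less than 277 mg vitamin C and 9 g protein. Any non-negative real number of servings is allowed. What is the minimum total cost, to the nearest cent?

$2.52

For a min-cost LP with two ≥-constraints, a basic feasible solution has at most two positive variables.
orange only: max(277/66, 9/1) = 9 servings → $3.60.
strawberries only: max(277/58, 9/1) = 9 servings → $8.10.
broccoli only: max(277/117, 9/4) = 2.368 servings → $2.60.
carrots only: max(277/10, 9/1) = 27.7 servings → $8.31.
orange + strawberries with both targets exact would need a negative amount; discard.
orange + broccoli with both tight: 0.3741 servings and 2.156 servings → $2.52.
orange + carrots with both tight: 3.339 servings and 5.661 servings → $3.03.
strawberries + broccoli with both tight: 0.4783 servings and 2.13 servings → $2.77.
strawberries + carrots with both tight: 3.896 servings and 5.104 servings → $5.04.
broccoli + carrots: the both-tight solution has a negative serving — not a feasible corner.
The minimum over all feasible corners is $2.52.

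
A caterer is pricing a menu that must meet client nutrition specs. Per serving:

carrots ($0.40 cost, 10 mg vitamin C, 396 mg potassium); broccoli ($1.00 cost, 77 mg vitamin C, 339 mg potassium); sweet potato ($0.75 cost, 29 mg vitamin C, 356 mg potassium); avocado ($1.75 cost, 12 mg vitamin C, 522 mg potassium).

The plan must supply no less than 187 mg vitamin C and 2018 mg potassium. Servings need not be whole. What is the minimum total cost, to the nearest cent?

$3.35

An LP optimum is at a vertex; with two nutrient constraints at most two foods are used. Check each candidate.
carrots only: max(187/10, 2018/396) = 18.7 servings → $7.48.
broccoli only: max(187/77, 2018/339) = 5.953 servings → $5.95.
sweet potato only: max(187/29, 2018/356) = 6.448 servings → $4.84.
avocado only: max(187/12, 2018/522) = 15.58 servings → $27.27.
carrots + broccoli with both tight: 3.394 servings and 1.988 servings → $3.35.
carrots + sweet potato with both targets exact would need a negative amount; discard.
carrots + avocado: intersection lies outside the first quadrant.
broccoli + sweet potato with both tight: 0.4579 servings and 5.233 servings → $4.38.
broccoli + avocado with both tight: 2.032 servings and 2.546 servings → $6.49.
sweet potato + avocado: intersection lies outside the first quadrant.
The minimum over all feasible corners is $3.35.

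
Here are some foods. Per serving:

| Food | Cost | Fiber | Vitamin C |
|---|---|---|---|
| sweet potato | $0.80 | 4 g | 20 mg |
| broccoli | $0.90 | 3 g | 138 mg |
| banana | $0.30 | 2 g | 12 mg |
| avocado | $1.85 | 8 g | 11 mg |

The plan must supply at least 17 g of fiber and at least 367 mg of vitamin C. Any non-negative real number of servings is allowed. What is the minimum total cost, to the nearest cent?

With two linear requirements the optimum uses one or two foods; enumerate the corners.
sweet potato only: max(17/4, 367/20) = 18.35 servings → $14.68.
broccoli only: max(17/3, 367/138) = 5.667 servings → $5.10.
banana only: max(17/2, 367/12) = 30.58 servings → $9.18.
avocado only: max(17/8, 367/11) = 33.36 servings → $61.72.
sweet potato + broccoli with both tight: 2.53 servings and 2.293 servings → $4.09.
sweet potato + banana: the both-tight solution has a negative serving — not a feasible corner.
sweet potato + avocado: the both-tight solution has a negative serving — not a feasible corner.
broccoli + banana with both tight: 2.208 servings and 5.188 servings → $3.54.
broccoli + avocado with both tight: 2.567 servings and 1.162 servings → $4.46.
banana + avocado: intersection lies outside the first quadrant.
So the least-cost plan costs $3.54.

$3.54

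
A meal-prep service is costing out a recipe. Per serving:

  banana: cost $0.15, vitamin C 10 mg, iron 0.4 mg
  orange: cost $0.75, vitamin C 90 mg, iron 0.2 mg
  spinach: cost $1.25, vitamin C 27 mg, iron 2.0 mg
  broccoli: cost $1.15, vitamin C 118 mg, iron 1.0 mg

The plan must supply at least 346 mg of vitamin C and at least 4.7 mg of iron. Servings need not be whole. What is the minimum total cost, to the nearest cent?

The cheapest plan sits at a corner of the feasible region — with two constraints it uses at most two foods.
banana only: max(346/10, 4.7/0.4) = 34.6 servings → $5.19.
orange only: max(346/90, 4.7/0.2) = 23.5 servings → $17.62.
spinach only: max(346/27, 4.7/2.0) = 12.81 servings → $16.02.
broccoli only: max(346/118, 4.7/1.0) = 4.7 servings → $5.41.
banana + orange with both tight: 10.41 servings and 2.688 servings → $3.58.
banana + spinach: the both-tight solution has a negative serving — not a feasible corner.
banana + broccoli with both tight: 5.608 servings and 2.457 servings → $3.67.
orange + spinach with both tight: 3.237 servings and 2.026 servings → $4.96.
orange + broccoli: intersection lies outside the first quadrant.
spinach + broccoli with both tight: 0.9981 servings and 2.704 servings → $4.36.
So the least-cost plan costs $3.58.

$3.58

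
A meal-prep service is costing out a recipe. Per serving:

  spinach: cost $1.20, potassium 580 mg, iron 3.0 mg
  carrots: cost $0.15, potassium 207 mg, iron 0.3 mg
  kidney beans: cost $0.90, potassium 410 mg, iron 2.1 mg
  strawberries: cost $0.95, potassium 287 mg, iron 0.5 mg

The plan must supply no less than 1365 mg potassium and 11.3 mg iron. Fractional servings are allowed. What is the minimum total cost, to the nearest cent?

$4.52

Two binding constraints pin down two serving amounts, so the optimal mix uses at most two foods. The candidates are each food alone (scaled to the tighter of potassium/iron) and each pair with both constraints tight.
spinach only: max(1365/580, 11.3/3.0) = 3.767 servings → $4.52.
carrots only: max(1365/207, 11.3/0.3) = 37.67 servings → $5.65.
kidney beans only: max(1365/410, 11.3/2.1) = 5.381 servings → $4.84.
strawberries only: max(1365/287, 11.3/0.5) = 22.6 servings → $21.47.
spinach + carrots with both targets exact would need a negative amount; discard.
spinach + kidney beans with both targets exact would need a negative amount; discard.
spinach + strawberries: intersection lies outside the first quadrant.
carrots + kidney beans with both targets exact would need a negative amount; discard.
carrots + strawberries: the both-tight solution has a negative serving — not a feasible corner.
kidney beans + strawberries: intersection lies outside the first quadrant.
So the least-cost plan costs $4.52.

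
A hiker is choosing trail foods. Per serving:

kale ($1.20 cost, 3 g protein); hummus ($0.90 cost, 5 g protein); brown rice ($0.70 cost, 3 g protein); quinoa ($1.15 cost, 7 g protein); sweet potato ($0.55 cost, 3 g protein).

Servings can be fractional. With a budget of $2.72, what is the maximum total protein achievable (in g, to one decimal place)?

16.6 g

Protein per dollar: quinoa 6.087, hummus 5.556, sweet potato 5.455, brown rice 4.286, kale 2.5.
With no serving limits, spend the whole cost allowance on quinoa: $2.72 / $1.15 × 7 g = 16.6 g.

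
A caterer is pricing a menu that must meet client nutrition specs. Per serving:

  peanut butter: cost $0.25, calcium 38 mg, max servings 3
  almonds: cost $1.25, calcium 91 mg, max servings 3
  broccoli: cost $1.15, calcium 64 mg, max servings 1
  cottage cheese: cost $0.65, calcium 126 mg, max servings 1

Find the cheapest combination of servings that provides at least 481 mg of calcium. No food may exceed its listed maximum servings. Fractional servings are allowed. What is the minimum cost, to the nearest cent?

$4.71

Cost per mg of calcium: cottage cheese $0.0052, peanut butter $0.0066, almonds $0.0137, broccoli $0.0180.
Take 1 serving of cottage cheese: +126.0 mg calcium for $0.65 (total $0.65, still need 355.0 mg).
Take 3 servings of peanut butter: +114.0 mg calcium for $0.75 (total $1.40, still need 241.0 mg).
Take 2.648 servings of almonds: +241.0 mg calcium for $3.31 (total $4.71, still need 0.0 mg).
Greedy by cheapest-per-mg is optimal for a single linear constraint, so the minimum cost is $4.71.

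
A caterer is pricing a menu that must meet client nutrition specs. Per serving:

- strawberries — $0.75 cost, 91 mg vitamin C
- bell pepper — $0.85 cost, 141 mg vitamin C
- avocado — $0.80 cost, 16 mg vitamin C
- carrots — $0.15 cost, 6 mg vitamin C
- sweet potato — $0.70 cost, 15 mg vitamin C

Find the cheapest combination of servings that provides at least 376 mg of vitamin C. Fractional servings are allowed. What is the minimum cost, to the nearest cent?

$2.27

Cost per mg of vitamin C: bell pepper $0.0060, strawberries $0.0082, carrots $0.0250, sweet potato $0.0467, avocado $0.0500.
With no serving limits, use only bell pepper: 376 mg / 141 mg = 2.667 servings × $0.85 = $2.27.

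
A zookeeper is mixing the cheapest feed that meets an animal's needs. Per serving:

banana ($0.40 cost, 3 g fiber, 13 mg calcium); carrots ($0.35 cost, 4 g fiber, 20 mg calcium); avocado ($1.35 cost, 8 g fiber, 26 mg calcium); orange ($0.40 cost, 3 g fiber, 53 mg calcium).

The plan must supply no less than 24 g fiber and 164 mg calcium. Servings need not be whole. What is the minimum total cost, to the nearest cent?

Compare the cost at each extreme point of the feasible region.
banana only: max(24/3, 164/13) = 12.62 servings → $5.05.
carrots only: max(24/4, 164/20) = 8.2 servings → $2.87.
avocado only: max(24/8, 164/26) = 6.308 servings → $8.52.
orange only: max(24/3, 164/53) = 8 servings → $3.20.
banana + carrots: the both-tight solution has a negative serving — not a feasible corner.
banana + avocado with both targets exact would need a negative amount; discard.
banana + orange with both tight: 6.5 servings and 1.5 servings → $3.20.
carrots + avocado with both targets exact would need a negative amount; discard.
carrots + orange with both tight: 5.132 servings and 1.158 servings → $2.26.
avocado + orange with both tight: 2.254 servings and 1.988 servings → $3.84.
So the least-cost plan costs $2.26.

$2.26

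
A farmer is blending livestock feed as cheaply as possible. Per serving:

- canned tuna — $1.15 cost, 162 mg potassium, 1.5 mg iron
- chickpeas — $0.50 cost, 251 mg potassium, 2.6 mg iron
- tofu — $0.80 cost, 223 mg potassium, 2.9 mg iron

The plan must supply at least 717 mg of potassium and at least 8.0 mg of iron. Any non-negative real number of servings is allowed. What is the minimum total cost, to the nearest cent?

$1.54

Compare the cost at each extreme point of the feasible region.
canned tuna only: max(717/162, 8.0/1.5) = 5.333 servings → $6.13.
chickpeas only: max(717/251, 8.0/2.6) = 3.077 servings → $1.54.
tofu only: max(717/223, 8.0/2.9) = 3.215 servings → $2.57.
canned tuna + chickpeas: intersection lies outside the first quadrant.
canned tuna + tofu with both tight: 2.183 servings and 1.63 servings → $3.81.
chickpeas + tofu with both tight: 1.994 servings and 0.971 servings → $1.77.
Cheapest feasible corner: $1.54.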